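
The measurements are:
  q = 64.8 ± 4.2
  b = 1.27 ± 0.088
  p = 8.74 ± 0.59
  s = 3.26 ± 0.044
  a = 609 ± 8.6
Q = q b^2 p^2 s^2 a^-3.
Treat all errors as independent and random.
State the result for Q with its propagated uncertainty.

Since Q is a product/quotient, work with relative uncertainties:
  (1·δq/q)² = (1×0.0648)² = 0.00420;  (2·δb/b)² = (2×0.0693)² = 0.0192;  (2·δp/p)² = (2×0.0675)² = 0.0182;  (2·δs/s)² = (2×0.0135)² = 0.000729;  (-3·δa/a)² = (-3×0.0141)² = 0.00179
δQ/Q = √(0.0442) = 0.210
Q = 0.000376, so δQ = 0.210 × 0.000376 = 7.89e-05.

(3.76 ± 0.789) × 10^-4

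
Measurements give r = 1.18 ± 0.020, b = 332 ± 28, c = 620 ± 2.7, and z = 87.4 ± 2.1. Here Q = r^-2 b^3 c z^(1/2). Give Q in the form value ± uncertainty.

(1.52 ± 0.389) × 10^11

Relative error in a monomial: (δQ/Q)² = Σ (nᵢ · δxᵢ/xᵢ)².
  (-2·δr/r)² = (-2×0.0169)² = 0.00115;  (3·δb/b)² = (3×0.0843)² = 0.0640;  (1·δc/c)² = (1×0.00435)² = 1.9e-05;  (½·δz/z)² = (0.5×0.0240)² = 0.000144
δQ/Q = √(0.0653) = 0.256
Q = 1.52e+11, so δQ = 0.256 × 1.52e+11 = 3.89e+10.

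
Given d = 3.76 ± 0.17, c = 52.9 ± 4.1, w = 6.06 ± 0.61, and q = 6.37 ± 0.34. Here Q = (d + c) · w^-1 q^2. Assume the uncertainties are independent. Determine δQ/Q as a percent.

16.4%

Let u = d + c = 56.7. δu = √(δd² + δc²) = √(0.0289 + 16.8) = 4.10, so δu/u = 0.0724.
Q is then a monomial in u, w, q:
δQ/Q = √((δu/u)² + (-1·δw/w)² + (2·δq/q)²) = √(0.00525 + 0.0101 + 0.0114) = 0.164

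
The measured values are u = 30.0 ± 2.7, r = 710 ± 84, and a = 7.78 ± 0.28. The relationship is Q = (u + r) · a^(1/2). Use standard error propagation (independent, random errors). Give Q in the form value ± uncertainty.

2060 ± 237

Let w = u + r = 740. δw = √(δu² + δr²) = √(7.29 + 7060) = 84.0, so δw/w = 0.114.
Q is then a monomial in w, a:
δQ/Q = √((δw/w)² + (½·δa/a)²) = √(0.0129 + 0.000324) = 0.115
Q = 2060, so δQ = 0.115 × 2060 = 237.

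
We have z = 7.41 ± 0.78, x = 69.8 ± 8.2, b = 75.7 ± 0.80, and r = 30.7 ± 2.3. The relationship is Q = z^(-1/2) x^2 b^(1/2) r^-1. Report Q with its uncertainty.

507 ± 128

Since Q is a product/quotient, work with relative uncertainties:
  (−½·δz/z)² = (-0.5×0.105)² = 0.00277;  (2·δx/x)² = (2×0.117)² = 0.0552;  (½·δb/b)² = (0.5×0.0106)² = 2.79e-05;  (-1·δr/r)² = (-1×0.0749)² = 0.00561
δQ/Q = √(0.0636) = 0.252
Q = 507, so δQ = 0.252 × 507 = 128.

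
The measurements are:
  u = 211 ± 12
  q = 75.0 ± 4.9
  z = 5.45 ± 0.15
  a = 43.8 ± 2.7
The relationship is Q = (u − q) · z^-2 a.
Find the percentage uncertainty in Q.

Let w = u − q = 136. δw = √(δu² + δq²) = √(144 + 24.0) = 13.0, so δw/w = 0.0953.
Q is then a monomial in w, z, a:
δQ/Q = √((δw/w)² + (-2·δz/z)² + (1·δa/a)²) = √(0.00908 + 0.00303 + 0.00380) = 0.126

12.6%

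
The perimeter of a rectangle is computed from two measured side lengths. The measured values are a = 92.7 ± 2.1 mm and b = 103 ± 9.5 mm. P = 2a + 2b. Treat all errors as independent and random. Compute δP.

19.5 mm

For a sum/difference, combine absolute errors in quadrature:
  (2·δa)² = 17.6;  (2·δb)² = 361
δP = √(379) = 19.5 mm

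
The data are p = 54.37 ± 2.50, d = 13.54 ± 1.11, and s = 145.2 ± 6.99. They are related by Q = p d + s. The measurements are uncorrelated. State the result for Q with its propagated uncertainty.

881.4 ± 69.5

Let w = p·d = 736.2. δw/w = √((1·δp/p)² + (1·δd/d)²) = √(0.00211 + 0.00672) = 0.0940, so δw = 69.2.
Q = w + s: δQ = √(δw² + δs²) = √(4790 + 48.9) = 69.5
Q = 881.4.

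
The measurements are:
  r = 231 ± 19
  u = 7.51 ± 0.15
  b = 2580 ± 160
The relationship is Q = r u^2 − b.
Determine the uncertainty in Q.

Let p = r·u^2 = 13000. δp/p = √((1·δr/r)² + (2·δu/u)²) = √(0.00677 + 0.00160) = 0.0914, so δp = 1190.
Q = p − b: δQ = √(δp² + δb²) = √(1.42e+06 + 25600) = 1200

1200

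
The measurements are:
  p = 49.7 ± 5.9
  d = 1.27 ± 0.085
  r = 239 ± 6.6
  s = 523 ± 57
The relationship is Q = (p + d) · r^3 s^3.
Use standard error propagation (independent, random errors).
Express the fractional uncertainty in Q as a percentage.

Let u = p + d = 51.0. δu = √(δp² + δd²) = √(34.8 + 0.00723) = 5.90, so δu/u = 0.116.
Q is then a monomial in u, r, s:
δQ/Q = √((δu/u)² + (3·δr/r)² + (3·δs/s)²) = √(0.0134 + 0.00686 + 0.107) = 0.357

35.7%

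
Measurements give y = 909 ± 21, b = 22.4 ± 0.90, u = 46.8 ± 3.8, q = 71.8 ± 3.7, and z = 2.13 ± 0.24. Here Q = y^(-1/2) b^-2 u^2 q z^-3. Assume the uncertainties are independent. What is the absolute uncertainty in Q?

0.416

Relative error in a monomial: (δQ/Q)² = Σ (nᵢ · δxᵢ/xᵢ)².
  (−½·δy/y)² = (-0.5×0.0231)² = 0.000133;  (-2·δb/b)² = (-2×0.0402)² = 0.00646;  (2·δu/u)² = (2×0.0812)² = 0.0264;  (1·δq/q)² = (1×0.0515)² = 0.00266;  (-3·δz/z)² = (-3×0.113)² = 0.114
δQ/Q = √(0.150) = 0.387
Q = 1.08, so δQ = 0.387 × 1.08 = 0.416.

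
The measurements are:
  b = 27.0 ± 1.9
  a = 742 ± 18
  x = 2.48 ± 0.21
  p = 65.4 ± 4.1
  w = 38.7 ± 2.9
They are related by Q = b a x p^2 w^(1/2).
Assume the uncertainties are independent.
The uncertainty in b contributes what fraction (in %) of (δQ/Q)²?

(δQ/Q)² = (1·δb/b)² + (1·δa/a)² + (1·δx/x)² + (2·δp/p)² + (½·δw/w)²
  b term: (1×0.0704)² = 0.00495
  a term: (1×0.0243)² = 0.000588
  x term: (1×0.0847)² = 0.00717
  p term: (2×0.0627)² = 0.0157
  w term: (0.5×0.0749)² = 0.00140
Total = 0.0298. Share from b = 0.00495/0.0298 = 0.166.

16.6%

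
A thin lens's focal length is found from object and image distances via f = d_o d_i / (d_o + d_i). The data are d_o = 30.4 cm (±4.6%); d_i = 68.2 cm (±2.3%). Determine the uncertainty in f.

∂f/∂d_o = (d_i/(d_o+d_i))² = 0.478;  ∂f/∂d_i = (d_o/(d_o+d_i))² = 0.0951
δf = √((∂f/∂d_o · δd_o)² + (∂f/∂d_i · δd_i)²) = √(0.448 + 0.0222) = 0.685 cm

0.685 cm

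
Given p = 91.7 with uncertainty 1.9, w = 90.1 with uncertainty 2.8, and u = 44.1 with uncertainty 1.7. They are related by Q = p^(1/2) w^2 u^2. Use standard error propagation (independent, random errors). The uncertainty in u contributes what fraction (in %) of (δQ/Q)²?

60.0%

(δQ/Q)² = (½·δp/p)² + (2·δw/w)² + (2·δu/u)²
  p term: (0.5×0.0207)² = 0.000107
  w term: (2×0.0311)² = 0.00386
  u term: (2×0.0385)² = 0.00594
Total = 0.00991. Share from u = 0.00594/0.00991 = 0.600.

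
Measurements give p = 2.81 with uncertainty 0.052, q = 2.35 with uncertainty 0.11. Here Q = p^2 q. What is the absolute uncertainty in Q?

For a monomial Q ∝ p^2, q, fractional errors add in quadrature:
  (2·δp/p)² = (2×0.0185)² = 0.00137;  (1·δq/q)² = (1×0.0468)² = 0.00219
δQ/Q = √(0.00356) = 0.0597
Q = 18.6, so δQ = 0.0597 × 18.6 = 1.11.

1.11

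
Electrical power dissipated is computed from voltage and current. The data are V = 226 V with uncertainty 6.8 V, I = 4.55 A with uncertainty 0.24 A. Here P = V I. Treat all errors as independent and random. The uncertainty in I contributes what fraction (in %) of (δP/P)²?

75.4%

(δP/P)² = (1·δV/V)² + (1·δI/I)²
  V term: (1×0.0301)² = 0.000905
  I term: (1×0.0527)² = 0.00278
Total = 0.00369. Share from I = 0.00278/0.00369 = 0.754.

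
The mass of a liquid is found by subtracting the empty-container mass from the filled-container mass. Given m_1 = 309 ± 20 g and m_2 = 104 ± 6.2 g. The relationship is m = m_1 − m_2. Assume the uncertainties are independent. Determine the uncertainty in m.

20.9 g

For a sum/difference, combine absolute errors in quadrature:
  (δm_1)² = 400;  (δm_2)² = 38.4
δm = √(438) = 20.9 g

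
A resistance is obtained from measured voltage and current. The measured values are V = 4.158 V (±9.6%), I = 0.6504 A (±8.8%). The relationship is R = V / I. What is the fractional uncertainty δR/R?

Each factor contributes (exponent × relative error)² to (δR/R)²:
  (1·δV/V)² = (1×0.0960)² = 0.00922;  (-1·δI/I)² = (-1×0.0880)² = 0.00774
δR/R = √(0.0170) = 0.130

0.130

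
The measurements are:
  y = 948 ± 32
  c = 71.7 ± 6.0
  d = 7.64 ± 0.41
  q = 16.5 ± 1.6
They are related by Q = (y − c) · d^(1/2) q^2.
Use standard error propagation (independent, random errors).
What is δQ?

1.31e+05

Let u = y − c = 876. δu = √(δy² + δc²) = √(1020 + 36.0) = 32.6, so δu/u = 0.0372.
Q is then a monomial in u, d, q:
δQ/Q = √((δu/u)² + (½·δd/d)² + (2·δq/q)²) = √(0.00138 + 0.000720 + 0.0376) = 0.199
Q = 6.59e+05, so δQ = 0.199 × 6.59e+05 = 1.31e+05.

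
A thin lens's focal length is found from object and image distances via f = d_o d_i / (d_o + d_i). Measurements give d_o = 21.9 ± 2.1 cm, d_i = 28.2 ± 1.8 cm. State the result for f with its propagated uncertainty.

∂f/∂d_o = (d_i/(d_o+d_i))² = 0.317;  ∂f/∂d_i = (d_o/(d_o+d_i))² = 0.191
δf = √((∂f/∂d_o · δd_o)² + (∂f/∂d_i · δd_i)²) = √(0.443 + 0.118) = 0.749 cm
f = 12.3 cm.

12.3 ± 0.749 cm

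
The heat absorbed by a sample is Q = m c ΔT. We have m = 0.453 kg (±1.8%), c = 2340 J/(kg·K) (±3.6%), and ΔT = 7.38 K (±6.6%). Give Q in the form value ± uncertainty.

7820 ± 605 J

Products/powers → add relative errors in quadrature, weighted by exponent:
  (1·δm/m)² = (1×0.0180)² = 0.000324;  (1·δc/c)² = (1×0.0360)² = 0.00130;  (1·δΔT/ΔT)² = (1×0.0660)² = 0.00436
δQ/Q = √(0.00598) = 0.0773
Q = 7820 J, so δQ = 0.0773 × 7820 = 605 J.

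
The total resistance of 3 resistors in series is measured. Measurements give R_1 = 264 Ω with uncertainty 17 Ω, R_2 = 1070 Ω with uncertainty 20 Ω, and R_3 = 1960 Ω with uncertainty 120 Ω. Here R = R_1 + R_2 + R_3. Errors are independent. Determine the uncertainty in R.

Absolute uncertainties add in quadrature for a linear combination:
  (δR_1)² = 289;  (δR_2)² = 400;  (δR_3)² = 14400
δR = √(15100) = 123 Ω

123 Ω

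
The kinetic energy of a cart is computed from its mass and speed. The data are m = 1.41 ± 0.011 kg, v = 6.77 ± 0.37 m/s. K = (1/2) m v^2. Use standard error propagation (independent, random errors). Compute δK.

For a monomial K ∝ m, v^2, fractional errors add in quadrature:
  (1·δm/m)² = (1×0.00780)² = 6.09e-05;  (2·δv/v)² = (2×0.0547)² = 0.0119
δK/K = √(0.0120) = 0.110
K = 32.3 J, so δK = 0.110 × 32.3 = 3.54 J.

3.54 J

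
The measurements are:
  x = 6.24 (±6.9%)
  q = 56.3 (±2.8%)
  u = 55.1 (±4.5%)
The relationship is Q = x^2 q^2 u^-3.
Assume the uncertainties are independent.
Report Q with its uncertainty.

0.738 ± 0.148

Relative error in a monomial: (δQ/Q)² = Σ (nᵢ · δxᵢ/xᵢ)².
  (2·δx/x)² = (2×0.0690)² = 0.0190;  (2·δq/q)² = (2×0.0280)² = 0.00314;  (-3·δu/u)² = (-3×0.0450)² = 0.0182
δQ/Q = √(0.0404) = 0.201
Q = 0.738, so δQ = 0.201 × 0.738 = 0.148.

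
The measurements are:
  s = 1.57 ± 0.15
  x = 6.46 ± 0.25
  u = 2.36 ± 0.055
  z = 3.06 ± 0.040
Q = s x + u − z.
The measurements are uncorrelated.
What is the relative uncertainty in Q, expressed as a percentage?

Let p = s·x = 10.1. δp/p = √((1·δs/s)² + (1·δx/x)²) = √(0.00913 + 0.00150) = 0.103, so δp = 1.05.
Q = p + u − z: δQ = √(δp² + δu² + δz²) = √(1.09 + 0.00302 + 0.00160) = 1.05
Q = 9.44, so δQ/Q = 1.05/9.44 = 0.111.

11.1%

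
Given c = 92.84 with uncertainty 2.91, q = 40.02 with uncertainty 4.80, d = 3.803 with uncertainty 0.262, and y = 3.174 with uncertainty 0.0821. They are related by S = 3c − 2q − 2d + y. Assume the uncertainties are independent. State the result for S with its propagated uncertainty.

Each term contributes (cᵢ δxᵢ)² to (δS)²:
  (3·δc)² = 76.2;  (2·δq)² = 92.2;  (2·δd)² = 0.275;  (δy)² = 0.00674
δS = √(169) = 13.0
S = 194.0.

194.0 ± 13.0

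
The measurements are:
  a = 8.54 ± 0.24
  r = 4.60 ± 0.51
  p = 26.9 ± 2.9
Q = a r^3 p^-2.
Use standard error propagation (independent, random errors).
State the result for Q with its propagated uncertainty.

1.15 ± 0.456

Since Q is a product/quotient, work with relative uncertainties:
  (1·δa/a)² = (1×0.0281)² = 0.000790;  (3·δr/r)² = (3×0.111)² = 0.111;  (-2·δp/p)² = (-2×0.108)² = 0.0465
δQ/Q = √(0.158) = 0.397
Q = 1.15, so δQ = 0.397 × 1.15 = 0.456.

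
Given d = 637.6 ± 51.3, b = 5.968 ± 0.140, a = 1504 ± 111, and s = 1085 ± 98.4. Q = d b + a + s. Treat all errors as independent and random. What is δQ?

352

Let p = d·b = 3805. δp/p = √((1·δd/d)² + (1·δb/b)²) = √(0.00647 + 0.000550) = 0.0838, so δp = 319.
Q = p + a + s: δQ = √(δp² + δa² + δs²) = √(1.02e+05 + 12300 + 9680) = 352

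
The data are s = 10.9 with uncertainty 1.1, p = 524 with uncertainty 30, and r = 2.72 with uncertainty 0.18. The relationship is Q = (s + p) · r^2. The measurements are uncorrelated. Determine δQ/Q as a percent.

14.4%

Let u = s + p = 535. δu = √(δs² + δp²) = √(1.21 + 900) = 30.0, so δu/u = 0.0561.
Q is then a monomial in u, r:
δQ/Q = √((δu/u)² + (2·δr/r)²) = √(0.00315 + 0.0175) = 0.144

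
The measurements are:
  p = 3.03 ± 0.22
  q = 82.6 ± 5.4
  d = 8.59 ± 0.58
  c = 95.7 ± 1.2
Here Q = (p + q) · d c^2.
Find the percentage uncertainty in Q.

9.58%

Let u = p + q = 85.6. δu = √(δp² + δq²) = √(0.0484 + 29.2) = 5.40, so δu/u = 0.0631.
Q is then a monomial in u, d, c:
δQ/Q = √((δu/u)² + (1·δd/d)² + (2·δc/c)²) = √(0.00398 + 0.00456 + 0.000629) = 0.0958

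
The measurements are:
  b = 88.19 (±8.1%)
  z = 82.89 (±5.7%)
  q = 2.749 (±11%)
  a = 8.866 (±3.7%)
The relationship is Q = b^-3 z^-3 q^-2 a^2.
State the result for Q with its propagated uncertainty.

(2.663 ± 1.00) × 10^-11

Since Q is a product/quotient, work with relative uncertainties:
  (-3·δb/b)² = (-3×0.0810)² = 0.0590;  (-3·δz/z)² = (-3×0.0570)² = 0.0292;  (-2·δq/q)² = (-2×0.110)² = 0.0484;  (2·δa/a)² = (2×0.0370)² = 0.00548
δQ/Q = √(0.142) = 0.377
Q = 2.663e-11, so δQ = 0.377 × 2.663e-11 = 1e-11.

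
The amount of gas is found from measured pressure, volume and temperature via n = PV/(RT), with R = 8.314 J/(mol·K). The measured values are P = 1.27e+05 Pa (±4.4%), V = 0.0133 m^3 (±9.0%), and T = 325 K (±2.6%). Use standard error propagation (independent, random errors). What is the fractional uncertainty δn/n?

0.103

Products/powers → add relative errors in quadrature, weighted by exponent:
  (1·δP/P)² = (1×0.0440)² = 0.00194;  (1·δV/V)² = (1×0.0900)² = 0.00810;  (-1·δT/T)² = (-1×0.0260)² = 0.000676
δn/n = √(0.0107) = 0.103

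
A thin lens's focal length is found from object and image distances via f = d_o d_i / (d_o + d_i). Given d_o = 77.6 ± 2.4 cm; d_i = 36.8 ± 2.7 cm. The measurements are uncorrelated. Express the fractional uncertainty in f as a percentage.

5.08%

∂f/∂d_o = (d_i/(d_o+d_i))² = 0.103;  ∂f/∂d_i = (d_o/(d_o+d_i))² = 0.460
δf = √((∂f/∂d_o · δd_o)² + (∂f/∂d_i · δd_i)²) = √(0.0617 + 1.54) = 1.27 cm
f = 25.0 cm, so δf/f = 1.27/25.0 = 0.0508.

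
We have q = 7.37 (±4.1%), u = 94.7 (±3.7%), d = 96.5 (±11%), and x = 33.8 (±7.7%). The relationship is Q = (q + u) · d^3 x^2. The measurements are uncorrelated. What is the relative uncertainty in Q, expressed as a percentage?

36.6%

Let w = q + u = 102. δw = √(δq² + δu²) = √(0.0913 + 12.3) = 3.52, so δw/w = 0.0345.
Q is then a monomial in w, d, x:
δQ/Q = √((δw/w)² + (3·δd/d)² + (2·δx/x)²) = √(0.00119 + 0.109 + 0.0237) = 0.366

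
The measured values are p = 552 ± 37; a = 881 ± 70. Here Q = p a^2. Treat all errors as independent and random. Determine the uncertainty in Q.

7.39e+07

Q is a product of powers, so relative uncertainties combine in quadrature:
  (1·δp/p)² = (1×0.0670)² = 0.00449;  (2·δa/a)² = (2×0.0795)² = 0.0253
δQ/Q = √(0.0297) = 0.172
Q = 4.28e+08, so δQ = 0.172 × 4.28e+08 = 7.39e+07.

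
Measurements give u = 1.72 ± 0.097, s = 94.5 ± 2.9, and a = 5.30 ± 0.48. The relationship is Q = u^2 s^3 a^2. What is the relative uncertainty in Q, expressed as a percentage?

23.2%

Products/powers → add relative errors in quadrature, weighted by exponent:
  (2·δu/u)² = (2×0.0564)² = 0.0127;  (3·δs/s)² = (3×0.0307)² = 0.00848;  (2·δa/a)² = (2×0.0906)² = 0.0328
δQ/Q = √(0.0540) = 0.232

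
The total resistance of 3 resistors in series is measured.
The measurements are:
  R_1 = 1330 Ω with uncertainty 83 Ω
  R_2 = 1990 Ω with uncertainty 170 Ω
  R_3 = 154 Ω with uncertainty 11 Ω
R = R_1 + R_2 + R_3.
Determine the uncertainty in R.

For a sum/difference, combine absolute errors in quadrature:
  (δR_1)² = 6890;  (δR_2)² = 28900;  (δR_3)² = 121
δR = √(35900) = 189 Ω

189 Ω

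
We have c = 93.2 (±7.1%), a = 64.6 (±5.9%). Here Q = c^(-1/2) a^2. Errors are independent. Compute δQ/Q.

Relative error in a monomial: (δQ/Q)² = Σ (nᵢ · δxᵢ/xᵢ)².
  (−½·δc/c)² = (-0.5×0.0710)² = 0.00126;  (2·δa/a)² = (2×0.0590)² = 0.0139
δQ/Q = √(0.0152) = 0.123

0.123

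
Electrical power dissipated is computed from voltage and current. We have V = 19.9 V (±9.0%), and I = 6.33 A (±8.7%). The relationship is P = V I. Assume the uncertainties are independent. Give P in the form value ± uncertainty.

Relative error in a monomial: (δP/P)² = Σ (nᵢ · δxᵢ/xᵢ)².
  (1·δV/V)² = (1×0.0900)² = 0.00810;  (1·δI/I)² = (1×0.0870)² = 0.00757
δP/P = √(0.0157) = 0.125
P = 126 W, so δP = 0.125 × 126 = 15.8 W.

126 ± 15.8 W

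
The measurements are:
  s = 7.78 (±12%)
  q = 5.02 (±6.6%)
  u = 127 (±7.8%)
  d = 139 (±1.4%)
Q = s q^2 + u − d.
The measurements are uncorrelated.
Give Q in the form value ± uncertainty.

Let p = s·q^2 = 196. δp/p = √((1·δs/s)² + (2·δq/q)²) = √(0.0144 + 0.0174) = 0.178, so δp = 35.0.
Q = p + u − d: δQ = √(δp² + δu² + δd²) = √(1220 + 98.1 + 3.79) = 36.4
Q = 184.

184 ± 36.4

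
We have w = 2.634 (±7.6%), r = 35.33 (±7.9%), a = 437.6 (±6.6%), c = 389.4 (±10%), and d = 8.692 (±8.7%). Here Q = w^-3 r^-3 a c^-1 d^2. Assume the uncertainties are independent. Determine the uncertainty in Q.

4.12e-05

For a monomial Q ∝ w^-3, r^-3, a, c^-1, d^2, fractional errors add in quadrature:
  (-3·δw/w)² = (-3×0.0760)² = 0.0520;  (-3·δr/r)² = (-3×0.0790)² = 0.0562;  (1·δa/a)² = (1×0.0660)² = 0.00436;  (-1·δc/c)² = (-1×0.100)² = 0.0100;  (2·δd/d)² = (2×0.0870)² = 0.0303
δQ/Q = √(0.153) = 0.391
Q = 0.0001054, so δQ = 0.391 × 0.0001054 = 4.12e-05.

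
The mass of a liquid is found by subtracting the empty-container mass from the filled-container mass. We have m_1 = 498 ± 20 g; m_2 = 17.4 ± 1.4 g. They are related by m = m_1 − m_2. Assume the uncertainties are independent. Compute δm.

Sums and differences: (δm)² = Σ (cᵢ δxᵢ)².
  (δm_1)² = 400;  (δm_2)² = 1.96
δm = √(402) = 20.0 g

20.0 g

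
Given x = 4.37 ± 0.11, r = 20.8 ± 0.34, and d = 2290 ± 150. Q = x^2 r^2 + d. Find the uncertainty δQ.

Let p = x^2·r^2 = 8260. δp/p = √((2·δx/x)² + (2·δr/r)²) = √(0.00253 + 0.00107) = 0.0600, so δp = 496.
Q = p + d: δQ = √(δp² + δd²) = √(2.46e+05 + 22500) = 518

518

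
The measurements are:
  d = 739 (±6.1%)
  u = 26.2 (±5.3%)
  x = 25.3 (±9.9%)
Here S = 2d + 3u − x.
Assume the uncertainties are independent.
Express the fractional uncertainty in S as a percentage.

Each term contributes (cᵢ δxᵢ)² to (δS)²:
  (2·δd)² = 8130;  (3·δu)² = 17.4;  (δx)² = 6.27
δS = √(8150) = 90.3
S = 1530, so δS/S = 90.3/1530 = 0.0590.

5.90%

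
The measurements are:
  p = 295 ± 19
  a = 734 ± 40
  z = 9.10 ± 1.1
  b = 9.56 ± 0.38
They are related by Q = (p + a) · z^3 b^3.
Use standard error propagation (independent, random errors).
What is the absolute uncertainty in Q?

Let u = p + a = 1030. δu = √(δp² + δa²) = √(361 + 1600) = 44.3, so δu/u = 0.0430.
Q is then a monomial in u, z, b:
δQ/Q = √((δu/u)² + (3·δz/z)² + (3·δb/b)²) = √(0.00185 + 0.132 + 0.0142) = 0.384
Q = 6.78e+08, so δQ = 0.384 × 6.78e+08 = 2.6e+08.

2.6e+08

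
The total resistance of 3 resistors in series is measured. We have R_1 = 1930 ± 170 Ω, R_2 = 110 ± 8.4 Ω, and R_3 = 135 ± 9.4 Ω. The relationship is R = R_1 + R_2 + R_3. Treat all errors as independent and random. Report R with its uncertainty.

Absolute uncertainties add in quadrature for a linear combination:
  (δR_1)² = 28900;  (δR_2)² = 70.6;  (δR_3)² = 88.4
δR = √(29100) = 170 Ω
R = 2180 Ω.

2180 ± 170 Ω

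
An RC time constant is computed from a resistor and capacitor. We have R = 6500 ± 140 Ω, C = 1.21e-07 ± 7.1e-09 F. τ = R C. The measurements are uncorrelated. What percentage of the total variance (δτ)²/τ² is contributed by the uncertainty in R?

(δτ/τ)² = (1·δR/R)² + (1·δC/C)²
  R term: (1×0.0215)² = 0.000464
  C term: (1×0.0587)² = 0.00344
Total = 0.00391. Share from R = 0.000464/0.00391 = 0.119.

11.9%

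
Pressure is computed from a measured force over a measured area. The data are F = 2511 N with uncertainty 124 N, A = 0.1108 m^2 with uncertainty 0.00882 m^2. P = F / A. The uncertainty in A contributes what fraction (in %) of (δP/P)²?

(δP/P)² = (1·δF/F)² + (-1·δA/A)²
  F term: (1×0.0494)² = 0.00244
  A term: (-1×0.0796)² = 0.00634
Total = 0.00878. Share from A = 0.00634/0.00878 = 0.722.

72.2%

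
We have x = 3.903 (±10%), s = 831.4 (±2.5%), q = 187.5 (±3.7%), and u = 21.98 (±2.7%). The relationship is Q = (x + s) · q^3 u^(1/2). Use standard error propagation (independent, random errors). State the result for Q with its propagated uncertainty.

Let w = x + s = 835.3. δw = √(δx² + δs²) = √(0.152 + 432) = 20.8, so δw/w = 0.0249.
Q is then a monomial in w, q, u:
δQ/Q = √((δw/w)² + (3·δq/q)² + (½·δu/u)²) = √(0.000619 + 0.0123 + 0.000182) = 0.115
Q = 2.581e+10, so δQ = 0.115 × 2.581e+10 = 2.96e+09.

(2.581 ± 0.296) × 10^10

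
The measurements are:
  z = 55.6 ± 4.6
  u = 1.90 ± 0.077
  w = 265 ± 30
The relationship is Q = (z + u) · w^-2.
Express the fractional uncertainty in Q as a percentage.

24.0%

Let h = z + u = 57.5. δh = √(δz² + δu²) = √(21.2 + 0.00593) = 4.60, so δh/h = 0.0800.
Q is then a monomial in h, w:
δQ/Q = √((δh/h)² + (-2·δw/w)²) = √(0.00640 + 0.0513) = 0.240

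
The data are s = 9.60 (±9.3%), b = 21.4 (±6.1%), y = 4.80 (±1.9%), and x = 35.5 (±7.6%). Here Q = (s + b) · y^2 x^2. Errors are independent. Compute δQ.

1.48e+05

Let u = s + b = 31.0. δu = √(δs² + δb²) = √(0.797 + 1.70) = 1.58, so δu/u = 0.0510.
Q is then a monomial in u, y, x:
δQ/Q = √((δu/u)² + (2·δy/y)² + (2·δx/x)²) = √(0.00260 + 0.00144 + 0.0231) = 0.165
Q = 9e+05, so δQ = 0.165 × 9e+05 = 1.48e+05.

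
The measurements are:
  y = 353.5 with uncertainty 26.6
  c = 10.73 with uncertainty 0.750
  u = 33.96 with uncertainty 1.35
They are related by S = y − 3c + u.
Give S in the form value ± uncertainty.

S is a linear combination, so absolute uncertainties add in quadrature:
  (δy)² = 708;  (3·δc)² = 5.06;  (δu)² = 1.82
δS = √(714) = 26.7
S = 355.3.

355.3 ± 26.7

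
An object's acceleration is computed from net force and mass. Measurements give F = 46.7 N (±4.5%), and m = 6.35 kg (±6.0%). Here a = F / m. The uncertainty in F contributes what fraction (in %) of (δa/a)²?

(δa/a)² = (1·δF/F)² + (-1·δm/m)²
  F term: (1×0.0450)² = 0.00202
  m term: (-1×0.0600)² = 0.00360
Total = 0.00562. Share from F = 0.00202/0.00562 = 0.360.

36.0%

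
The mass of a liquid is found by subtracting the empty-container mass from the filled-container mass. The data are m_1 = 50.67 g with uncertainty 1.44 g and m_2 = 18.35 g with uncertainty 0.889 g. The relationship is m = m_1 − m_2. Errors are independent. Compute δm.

1.69 g

For a sum/difference, combine absolute errors in quadrature:
  (δm_1)² = 2.07;  (δm_2)² = 0.790
δm = √(2.86) = 1.69 g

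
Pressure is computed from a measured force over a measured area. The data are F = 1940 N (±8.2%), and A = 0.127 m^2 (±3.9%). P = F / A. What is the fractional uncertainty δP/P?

0.0908

Each factor contributes (exponent × relative error)² to (δP/P)²:
  (1·δF/F)² = (1×0.0820)² = 0.00672;  (-1·δA/A)² = (-1×0.0390)² = 0.00152
δP/P = √(0.00824) = 0.0908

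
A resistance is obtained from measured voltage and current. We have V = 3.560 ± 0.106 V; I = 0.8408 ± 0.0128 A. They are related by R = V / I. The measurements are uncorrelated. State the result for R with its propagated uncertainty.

4.234 ± 0.142 Ω

Each factor contributes (exponent × relative error)² to (δR/R)²:
  (1·δV/V)² = (1×0.0298)² = 0.000887;  (-1·δI/I)² = (-1×0.0152)² = 0.000232
δR/R = √(0.00112) = 0.0334
R = 4.234 Ω, so δR = 0.0334 × 4.234 = 0.142 Ω.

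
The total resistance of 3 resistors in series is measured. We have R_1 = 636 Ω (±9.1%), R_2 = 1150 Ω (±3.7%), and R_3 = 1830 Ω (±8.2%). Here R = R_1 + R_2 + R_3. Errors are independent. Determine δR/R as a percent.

R is a linear combination, so absolute uncertainties add in quadrature:
  (δR_1)² = 3350;  (δR_2)² = 1810;  (δR_3)² = 22500
δR = √(27700) = 166 Ω
R = 3620 Ω, so δR/R = 166/3620 = 0.0460.

4.60%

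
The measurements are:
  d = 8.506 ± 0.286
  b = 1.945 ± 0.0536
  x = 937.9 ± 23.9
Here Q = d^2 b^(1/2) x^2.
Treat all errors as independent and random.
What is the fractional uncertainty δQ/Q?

Q is a product of powers, so relative uncertainties combine in quadrature:
  (2·δd/d)² = (2×0.0336)² = 0.00452;  (½·δb/b)² = (0.5×0.0276)² = 0.000190;  (2·δx/x)² = (2×0.0255)² = 0.00260
δQ/Q = √(0.00731) = 0.0855

0.0855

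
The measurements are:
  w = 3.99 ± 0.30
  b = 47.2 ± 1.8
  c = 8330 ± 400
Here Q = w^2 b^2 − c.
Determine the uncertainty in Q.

5990

Let p = w^2·b^2 = 35500. δp/p = √((2·δw/w)² + (2·δb/b)²) = √(0.0226 + 0.00582) = 0.169, so δp = 5980.
Q = p − c: δQ = √(δp² + δc²) = √(3.58e+07 + 1.6e+05) = 5990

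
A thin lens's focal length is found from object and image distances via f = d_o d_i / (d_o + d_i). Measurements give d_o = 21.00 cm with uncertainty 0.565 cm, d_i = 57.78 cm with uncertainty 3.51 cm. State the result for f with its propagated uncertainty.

15.40 ± 0.393 cm

∂f/∂d_o = (d_i/(d_o+d_i))² = 0.538;  ∂f/∂d_i = (d_o/(d_o+d_i))² = 0.0711
δf = √((∂f/∂d_o · δd_o)² + (∂f/∂d_i · δd_i)²) = √(0.0924 + 0.0622) = 0.393 cm
f = 15.40 cm.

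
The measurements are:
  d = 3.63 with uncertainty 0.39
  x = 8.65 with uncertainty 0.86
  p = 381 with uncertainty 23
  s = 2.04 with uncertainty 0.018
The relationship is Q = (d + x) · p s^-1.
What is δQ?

225

Let u = d + x = 12.3. δu = √(δd² + δx²) = √(0.152 + 0.740) = 0.944, so δu/u = 0.0769.
Q is then a monomial in u, p, s:
δQ/Q = √((δu/u)² + (1·δp/p)² + (-1·δs/s)²) = √(0.00591 + 0.00364 + 7.79e-05) = 0.0982
Q = 2290, so δQ = 0.0982 × 2290 = 225.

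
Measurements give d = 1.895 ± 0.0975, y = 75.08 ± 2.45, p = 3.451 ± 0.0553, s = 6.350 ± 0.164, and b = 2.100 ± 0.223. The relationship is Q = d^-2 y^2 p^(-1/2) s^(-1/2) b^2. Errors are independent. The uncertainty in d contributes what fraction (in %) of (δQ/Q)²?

(δQ/Q)² = (-2·δd/d)² + (2·δy/y)² + (−½·δp/p)² + (−½·δs/s)² + (2·δb/b)²
  d term: (-2×0.0515)² = 0.0106
  y term: (2×0.0326)² = 0.00426
  p term: (-0.5×0.0160)² = 6.42e-05
  s term: (-0.5×0.0258)² = 0.000167
  b term: (2×0.106)² = 0.0451
Total = 0.0602. Share from d = 0.0106/0.0602 = 0.176.

17.6%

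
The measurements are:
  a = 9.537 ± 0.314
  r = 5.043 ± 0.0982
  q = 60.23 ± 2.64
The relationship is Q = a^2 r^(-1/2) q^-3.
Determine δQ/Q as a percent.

Each factor contributes (exponent × relative error)² to (δQ/Q)²:
  (2·δa/a)² = (2×0.0329)² = 0.00434;  (−½·δr/r)² = (-0.5×0.0195)² = 9.48e-05;  (-3·δq/q)² = (-3×0.0438)² = 0.0173
δQ/Q = √(0.0217) = 0.147

14.7%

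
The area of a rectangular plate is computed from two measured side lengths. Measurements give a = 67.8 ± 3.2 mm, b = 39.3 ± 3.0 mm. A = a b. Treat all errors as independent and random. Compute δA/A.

Relative error in a monomial: (δA/A)² = Σ (nᵢ · δxᵢ/xᵢ)².
  (1·δa/a)² = (1×0.0472)² = 0.00223;  (1·δb/b)² = (1×0.0763)² = 0.00583
δA/A = √(0.00805) = 0.0897

0.0897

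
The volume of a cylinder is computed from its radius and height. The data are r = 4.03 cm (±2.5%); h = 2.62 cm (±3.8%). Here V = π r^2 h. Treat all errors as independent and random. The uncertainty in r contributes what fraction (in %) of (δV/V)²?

(δV/V)² = (2·δr/r)² + (1·δh/h)²
  r term: (2×0.0250)² = 0.00250
  h term: (1×0.0380)² = 0.00144
Total = 0.00394. Share from r = 0.00250/0.00394 = 0.634.

63.4%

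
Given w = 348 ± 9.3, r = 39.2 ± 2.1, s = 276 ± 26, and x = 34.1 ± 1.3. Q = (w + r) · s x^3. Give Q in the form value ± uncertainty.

(4.24 ± 0.636) × 10^9

Let u = w + r = 387. δu = √(δw² + δr²) = √(86.5 + 4.41) = 9.53, so δu/u = 0.0246.
Q is then a monomial in u, s, x:
δQ/Q = √((δu/u)² + (1·δs/s)² + (3·δx/x)²) = √(0.000606 + 0.00887 + 0.0131) = 0.150
Q = 4.24e+09, so δQ = 0.150 × 4.24e+09 = 6.36e+08.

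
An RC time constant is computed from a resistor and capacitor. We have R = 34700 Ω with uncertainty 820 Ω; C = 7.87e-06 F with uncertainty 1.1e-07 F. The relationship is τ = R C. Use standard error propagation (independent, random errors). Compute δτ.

Since τ is a product/quotient, work with relative uncertainties:
  (1·δR/R)² = (1×0.0236)² = 0.000558;  (1·δC/C)² = (1×0.0140)² = 0.000195
δτ/τ = √(0.000754) = 0.0275
τ = 0.273 s, so δτ = 0.0275 × 0.273 = 0.00750 s.

0.00750 s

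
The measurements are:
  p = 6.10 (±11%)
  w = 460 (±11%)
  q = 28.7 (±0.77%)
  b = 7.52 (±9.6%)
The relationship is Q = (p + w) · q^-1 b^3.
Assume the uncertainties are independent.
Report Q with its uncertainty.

Let u = p + w = 466. δu = √(δp² + δw²) = √(0.450 + 2560) = 50.6, so δu/u = 0.109.
Q is then a monomial in u, q, b:
δQ/Q = √((δu/u)² + (-1·δq/q)² + (3·δb/b)²) = √(0.0118 + 5.93e-05 + 0.0829) = 0.308
Q = 6910, so δQ = 0.308 × 6910 = 2130.

6910 ± 2130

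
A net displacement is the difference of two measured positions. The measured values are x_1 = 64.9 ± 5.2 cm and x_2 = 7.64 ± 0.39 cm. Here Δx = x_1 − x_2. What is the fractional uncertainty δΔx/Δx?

0.0911

Absolute uncertainties add in quadrature for a linear combination:
  (δx_1)² = 27.0;  (δx_2)² = 0.152
δΔx = √(27.2) = 5.21 cm
Δx = 57.3 cm, so δΔx/Δx = 5.21/57.3 = 0.0911.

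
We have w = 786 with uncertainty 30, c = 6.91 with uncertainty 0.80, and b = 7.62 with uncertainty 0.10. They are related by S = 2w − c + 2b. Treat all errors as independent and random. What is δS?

60.0

Each term contributes (cᵢ δxᵢ)² to (δS)²:
  (2·δw)² = 3600;  (δc)² = 0.640;  (2·δb)² = 0.0400
δS = √(3600) = 60.0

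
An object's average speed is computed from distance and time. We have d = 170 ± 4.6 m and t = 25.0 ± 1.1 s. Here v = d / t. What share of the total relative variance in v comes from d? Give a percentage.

27.4%

(δv/v)² = (1·δd/d)² + (-1·δt/t)²
  d term: (1×0.0271)² = 0.000732
  t term: (-1×0.0440)² = 0.00194
Total = 0.00267. Share from d = 0.000732/0.00267 = 0.274.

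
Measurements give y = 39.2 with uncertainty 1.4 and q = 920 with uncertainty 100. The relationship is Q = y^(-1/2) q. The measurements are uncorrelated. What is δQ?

For a monomial Q ∝ y^(-1/2), q, fractional errors add in quadrature:
  (−½·δy/y)² = (-0.5×0.0357)² = 0.000319;  (1·δq/q)² = (1×0.109)² = 0.0118
δQ/Q = √(0.0121) = 0.110
Q = 147, so δQ = 0.110 × 147 = 16.2.

16.2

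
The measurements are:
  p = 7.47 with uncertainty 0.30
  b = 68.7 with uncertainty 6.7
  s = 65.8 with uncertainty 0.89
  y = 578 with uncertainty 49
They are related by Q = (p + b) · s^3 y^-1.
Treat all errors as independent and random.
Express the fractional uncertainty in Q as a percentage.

Let u = p + b = 76.2. δu = √(δp² + δb²) = √(0.0900 + 44.9) = 6.71, so δu/u = 0.0880.
Q is then a monomial in u, s, y:
δQ/Q = √((δu/u)² + (3·δs/s)² + (-1·δy/y)²) = √(0.00775 + 0.00165 + 0.00719) = 0.129

12.9%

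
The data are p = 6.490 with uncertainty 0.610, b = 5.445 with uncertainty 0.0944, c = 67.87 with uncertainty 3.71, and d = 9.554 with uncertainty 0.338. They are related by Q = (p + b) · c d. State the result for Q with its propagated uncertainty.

Let u = p + b = 11.94. δu = √(δp² + δb²) = √(0.372 + 0.00891) = 0.617, so δu/u = 0.0517.
Q is then a monomial in u, c, d:
δQ/Q = √((δu/u)² + (1·δc/c)² + (1·δd/d)²) = √(0.00267 + 0.00299 + 0.00125) = 0.0832
Q = 7739, so δQ = 0.0832 × 7739 = 644.

7739 ± 644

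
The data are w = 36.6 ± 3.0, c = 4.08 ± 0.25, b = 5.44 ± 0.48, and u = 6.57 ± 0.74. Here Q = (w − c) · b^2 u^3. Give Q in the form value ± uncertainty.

(2.73 ± 1.07) × 10^5

Let h = w − c = 32.5. δh = √(δw² + δc²) = √(9.00 + 0.0625) = 3.01, so δh/h = 0.0926.
Q is then a monomial in h, b, u:
δQ/Q = √((δh/h)² + (2·δb/b)² + (3·δu/u)²) = √(0.00857 + 0.0311 + 0.114) = 0.392
Q = 2.73e+05, so δQ = 0.392 × 2.73e+05 = 1.07e+05.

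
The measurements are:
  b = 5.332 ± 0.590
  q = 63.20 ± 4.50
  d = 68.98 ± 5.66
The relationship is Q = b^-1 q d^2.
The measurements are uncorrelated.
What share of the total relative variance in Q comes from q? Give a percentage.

(δQ/Q)² = (-1·δb/b)² + (1·δq/q)² + (2·δd/d)²
  b term: (-1×0.111)² = 0.0122
  q term: (1×0.0712)² = 0.00507
  d term: (2×0.0821)² = 0.0269
Total = 0.0442. Share from q = 0.00507/0.0442 = 0.115.

11.5%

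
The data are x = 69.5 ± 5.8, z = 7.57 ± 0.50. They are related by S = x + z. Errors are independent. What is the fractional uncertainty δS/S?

0.0755

Sums and differences: (δS)² = Σ (cᵢ δxᵢ)².
  (δx)² = 33.6;  (δz)² = 0.250
δS = √(33.9) = 5.82
S = 77.1, so δS/S = 5.82/77.1 = 0.0755.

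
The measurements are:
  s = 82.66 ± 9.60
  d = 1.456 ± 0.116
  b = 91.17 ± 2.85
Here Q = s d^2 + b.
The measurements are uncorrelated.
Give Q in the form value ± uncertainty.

266.4 ± 34.7

Let p = s·d^2 = 175.2. δp/p = √((1·δs/s)² + (2·δd/d)²) = √(0.0135 + 0.0254) = 0.197, so δp = 34.6.
Q = p + b: δQ = √(δp² + δb²) = √(1190 + 8.12) = 34.7
Q = 266.4.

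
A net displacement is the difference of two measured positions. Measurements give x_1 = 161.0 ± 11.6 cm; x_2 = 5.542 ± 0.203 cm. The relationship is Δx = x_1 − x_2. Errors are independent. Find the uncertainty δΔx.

Sums and differences: (δΔx)² = Σ (cᵢ δxᵢ)².
  (δx_1)² = 135;  (δx_2)² = 0.0412
δΔx = √(135) = 11.6 cm

11.6 cm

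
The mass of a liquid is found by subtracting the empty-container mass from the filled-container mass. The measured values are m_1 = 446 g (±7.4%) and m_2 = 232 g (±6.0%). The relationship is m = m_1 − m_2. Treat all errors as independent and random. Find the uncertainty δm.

m is a linear combination, so absolute uncertainties add in quadrature:
  (δm_1)² = 1090;  (δm_2)² = 194
δm = √(1280) = 35.8 g

35.8 g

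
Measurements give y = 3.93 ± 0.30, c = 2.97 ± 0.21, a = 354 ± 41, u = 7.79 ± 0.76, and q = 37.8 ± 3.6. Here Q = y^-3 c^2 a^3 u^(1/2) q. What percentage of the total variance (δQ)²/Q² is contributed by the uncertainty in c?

(δQ/Q)² = (-3·δy/y)² + (2·δc/c)² + (3·δa/a)² + (½·δu/u)² + (1·δq/q)²
  y term: (-3×0.0763)² = 0.0524
  c term: (2×0.0707)² = 0.0200
  a term: (3×0.116)² = 0.121
  u term: (0.5×0.0976)² = 0.00238
  q term: (1×0.0952)² = 0.00907
Total = 0.205. Share from c = 0.0200/0.205 = 0.0977.

9.77%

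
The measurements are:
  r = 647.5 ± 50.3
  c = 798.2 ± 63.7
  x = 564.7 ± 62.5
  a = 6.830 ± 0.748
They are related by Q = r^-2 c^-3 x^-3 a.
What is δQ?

For a monomial Q ∝ r^-2, c^-3, x^-3, a, fractional errors add in quadrature:
  (-2·δr/r)² = (-2×0.0777)² = 0.0241;  (-3·δc/c)² = (-3×0.0798)² = 0.0573;  (-3·δx/x)² = (-3×0.111)² = 0.110;  (1·δa/a)² = (1×0.110)² = 0.0120
δQ/Q = √(0.204) = 0.451
Q = 1.779e-22, so δQ = 0.451 × 1.779e-22 = 8.03e-23.

8.03e-23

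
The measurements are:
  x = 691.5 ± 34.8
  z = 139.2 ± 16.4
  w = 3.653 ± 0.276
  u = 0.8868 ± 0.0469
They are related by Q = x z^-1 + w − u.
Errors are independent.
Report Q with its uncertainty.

7.734 ± 0.695

Let p = x·z^-1 = 4.968. δp/p = √((1·δx/x)² + (-1·δz/z)²) = √(0.00253 + 0.0139) = 0.128, so δp = 0.636.
Q = p + w − u: δQ = √(δp² + δw² + δu²) = √(0.405 + 0.0762 + 0.00220) = 0.695
Q = 7.734.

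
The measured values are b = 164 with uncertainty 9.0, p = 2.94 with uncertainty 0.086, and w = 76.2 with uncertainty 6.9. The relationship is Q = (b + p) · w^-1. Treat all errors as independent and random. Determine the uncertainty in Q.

Let u = b + p = 167. δu = √(δb² + δp²) = √(81.0 + 0.00740) = 9.00, so δu/u = 0.0539.
Q is then a monomial in u, w:
δQ/Q = √((δu/u)² + (-1·δw/w)²) = √(0.00291 + 0.00820) = 0.105
Q = 2.19, so δQ = 0.105 × 2.19 = 0.231.

0.231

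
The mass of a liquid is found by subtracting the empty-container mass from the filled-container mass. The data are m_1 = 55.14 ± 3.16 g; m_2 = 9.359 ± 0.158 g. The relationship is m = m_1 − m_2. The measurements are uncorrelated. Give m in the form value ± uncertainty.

45.78 ± 3.16 g

Each term contributes (cᵢ δxᵢ)² to (δm)²:
  (δm_1)² = 9.99;  (δm_2)² = 0.0250
δm = √(10.0) = 3.16 g
m = 45.78 g.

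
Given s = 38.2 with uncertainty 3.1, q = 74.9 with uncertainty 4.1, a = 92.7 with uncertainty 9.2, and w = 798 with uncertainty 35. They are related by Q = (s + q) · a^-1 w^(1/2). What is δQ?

Let u = s + q = 113. δu = √(δs² + δq²) = √(9.61 + 16.8) = 5.14, so δu/u = 0.0454.
Q is then a monomial in u, a, w:
δQ/Q = √((δu/u)² + (-1·δa/a)² + (½·δw/w)²) = √(0.00207 + 0.00985 + 0.000481) = 0.111
Q = 34.5, so δQ = 0.111 × 34.5 = 3.84.

3.84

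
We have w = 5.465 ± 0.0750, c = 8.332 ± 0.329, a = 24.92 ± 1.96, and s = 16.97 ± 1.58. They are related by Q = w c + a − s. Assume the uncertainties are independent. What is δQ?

3.16

Let p = w·c = 45.53. δp/p = √((1·δw/w)² + (1·δc/c)²) = √(0.000188 + 0.00156) = 0.0418, so δp = 1.90.
Q = p + a − s: δQ = √(δp² + δa² + δs²) = √(3.62 + 3.84 + 2.50) = 3.16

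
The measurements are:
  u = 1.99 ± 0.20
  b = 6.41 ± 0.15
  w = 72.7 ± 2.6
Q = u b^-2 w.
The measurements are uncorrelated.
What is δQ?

0.410

For a monomial Q ∝ u, b^-2, w, fractional errors add in quadrature:
  (1·δu/u)² = (1×0.101)² = 0.0101;  (-2·δb/b)² = (-2×0.0234)² = 0.00219;  (1·δw/w)² = (1×0.0358)² = 0.00128
δQ/Q = √(0.0136) = 0.116
Q = 3.52, so δQ = 0.116 × 3.52 = 0.410.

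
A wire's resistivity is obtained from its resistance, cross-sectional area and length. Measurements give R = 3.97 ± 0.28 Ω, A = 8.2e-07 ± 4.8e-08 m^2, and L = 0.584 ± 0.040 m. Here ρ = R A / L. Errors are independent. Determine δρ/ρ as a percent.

11.4%

Relative error in a monomial: (δρ/ρ)² = Σ (nᵢ · δxᵢ/xᵢ)².
  (1·δR/R)² = (1×0.0705)² = 0.00497;  (1·δA/A)² = (1×0.0585)² = 0.00343;  (-1·δL/L)² = (-1×0.0685)² = 0.00469
δρ/ρ = √(0.0131) = 0.114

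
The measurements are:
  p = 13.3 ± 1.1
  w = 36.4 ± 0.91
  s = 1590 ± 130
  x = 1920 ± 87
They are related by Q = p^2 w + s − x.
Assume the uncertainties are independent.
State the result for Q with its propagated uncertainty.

6110 ± 1090

Let h = p^2·w = 6440. δh/h = √((2·δp/p)² + (1·δw/w)²) = √(0.0274 + 0.000625) = 0.167, so δh = 1080.
Q = h + s − x: δQ = √(δh² + δs² + δx²) = √(1.16e+06 + 16900 + 7570) = 1090
Q = 6110.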